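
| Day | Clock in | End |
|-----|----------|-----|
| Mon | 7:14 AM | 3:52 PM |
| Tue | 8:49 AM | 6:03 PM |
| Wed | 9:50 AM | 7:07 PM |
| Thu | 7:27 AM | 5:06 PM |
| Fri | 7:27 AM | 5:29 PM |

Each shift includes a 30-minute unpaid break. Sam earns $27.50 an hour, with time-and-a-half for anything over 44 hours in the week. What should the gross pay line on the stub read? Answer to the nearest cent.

$1223.75

Mon: 7:14 AM–3:52 PM = 8 h 38 min; less 30 min break → 8 h 8 min
Tue: 8:49 AM–6:03 PM = 9 h 14 min; less 30 min break → 8 h 44 min
Wed: 9:50 AM–7:07 PM = 9 h 17 min; less 30 min break → 8 h 47 min
Thu: 7:27 AM–5:06 PM = 9 h 39 min; less 30 min break → 9 h 9 min
Fri: 7:27 AM–5:29 PM = 10 h 2 min; less 30 min break → 9 h 32 min
Total worked: 44 h 20 min = 2660 min.
Regular 44 h 0 min = 2640 min at $27.50/h; overtime 0 h 20 min = 20 min at $41.25/h.
Pay = (2640 × $27.50 + 20 × $41.25) ÷ 60 = $1223.75.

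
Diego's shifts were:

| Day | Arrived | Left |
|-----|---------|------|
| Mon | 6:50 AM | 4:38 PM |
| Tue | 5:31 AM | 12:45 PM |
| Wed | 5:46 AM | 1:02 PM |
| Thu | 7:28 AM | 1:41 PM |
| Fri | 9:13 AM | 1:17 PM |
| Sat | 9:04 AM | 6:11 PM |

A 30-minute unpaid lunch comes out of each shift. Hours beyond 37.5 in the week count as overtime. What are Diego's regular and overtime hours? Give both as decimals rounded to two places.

Regular 37.50 hours, overtime 3.20 hours

Mon: 6:50 AM–4:38 PM = 9 h 48 min; less 30 min break → 9 h 18 min
Tue: 5:31 AM–12:45 PM = 7 h 14 min; less 30 min break → 6 h 44 min
Wed: 5:46 AM–1:02 PM = 7 h 16 min; less 30 min break → 6 h 46 min
Thu: 7:28 AM–1:41 PM = 6 h 13 min; less 30 min break → 5 h 43 min
Fri: 9:13 AM–1:17 PM = 4 h 4 min; less 30 min break → 3 h 34 min
Sat: 9:04 AM–6:11 PM = 9 h 7 min; less 30 min break → 8 h 37 min
Total worked: 40 h 42 min = 40.70 h.
Threshold 37.5 h → overtime 3 h 12 min, regular 37 h 30 min.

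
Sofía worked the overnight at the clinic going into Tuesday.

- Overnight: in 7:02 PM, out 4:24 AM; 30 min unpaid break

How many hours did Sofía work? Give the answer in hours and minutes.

Overnight: 7:02 PM → midnight = 4 h 58 min; midnight → 4:24 AM = 4 h 24 min; span 9 h 22 min; less 30 min break → 8 h 52 min

8 h 52 min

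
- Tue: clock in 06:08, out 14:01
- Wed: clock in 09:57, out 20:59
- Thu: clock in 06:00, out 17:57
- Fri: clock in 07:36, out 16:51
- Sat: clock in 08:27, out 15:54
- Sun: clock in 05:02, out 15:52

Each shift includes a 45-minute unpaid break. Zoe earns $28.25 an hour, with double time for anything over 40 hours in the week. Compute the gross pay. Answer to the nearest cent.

Tue: 06:08–14:01 = 7 h 53 min; less 45 min break → 7 h 8 min
Wed: 09:57–20:59 = 11 h 2 min; less 45 min break → 10 h 17 min
Thu: 06:00–17:57 = 11 h 57 min; less 45 min break → 11 h 12 min
Fri: 07:36–16:51 = 9 h 15 min; less 45 min break → 8 h 30 min
Sat: 08:27–15:54 = 7 h 27 min; less 45 min break → 6 h 42 min
Sun: 05:02–15:52 = 10 h 50 min; less 45 min break → 10 h 5 min
Total worked: 53 h 54 min = 3234 min.
Regular 40 h 0 min = 2400 min at $28.25/h; overtime 13 h 54 min = 834 min at $56.50/h.
Pay = (2400 × $28.25 + 834 × $56.50) ÷ 60 = $1915.35.

$1915.35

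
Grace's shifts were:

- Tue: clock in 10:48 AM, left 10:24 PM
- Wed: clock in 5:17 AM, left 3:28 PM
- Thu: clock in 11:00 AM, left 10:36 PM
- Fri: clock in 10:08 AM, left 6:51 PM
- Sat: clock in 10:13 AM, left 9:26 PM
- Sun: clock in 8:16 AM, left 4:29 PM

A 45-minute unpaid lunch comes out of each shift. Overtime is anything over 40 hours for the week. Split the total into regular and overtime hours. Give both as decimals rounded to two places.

Regular 40.00 hours, overtime 17.03 hours

Tue: 10:48 AM–10:24 PM = 11 h 36 min; less 45 min break → 10 h 51 min
Wed: 5:17 AM–3:28 PM = 10 h 11 min; less 45 min break → 9 h 26 min
Thu: 11:00 AM–10:36 PM = 11 h 36 min; less 45 min break → 10 h 51 min
Fri: 10:08 AM–6:51 PM = 8 h 43 min; less 45 min break → 7 h 58 min
Sat: 10:13 AM–9:26 PM = 11 h 13 min; less 45 min break → 10 h 28 min
Sun: 8:16 AM–4:29 PM = 8 h 13 min; less 45 min break → 7 h 28 min
Total worked: 57 h 2 min = 57.03 h.
Threshold 40 h → overtime 17 h 2 min, regular 40 h 0 min.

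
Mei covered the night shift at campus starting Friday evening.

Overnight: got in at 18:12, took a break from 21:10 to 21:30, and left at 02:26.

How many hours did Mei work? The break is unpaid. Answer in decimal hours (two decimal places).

7.90 hours

Overnight: 18:12 → midnight = 5 h 48 min; midnight → 02:26 = 2 h 26 min; span 8 h 14 min; less 20 min break → 7 h 54 min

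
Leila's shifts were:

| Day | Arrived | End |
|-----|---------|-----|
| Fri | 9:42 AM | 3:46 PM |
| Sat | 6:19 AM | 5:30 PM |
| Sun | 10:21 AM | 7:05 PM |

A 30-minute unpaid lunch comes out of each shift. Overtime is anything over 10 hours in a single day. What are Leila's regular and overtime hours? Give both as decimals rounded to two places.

Fri: 9:42 AM–3:46 PM = 6 h 4 min; less 30 min break → 5 h 34 min
Sat: 6:19 AM–5:30 PM = 11 h 11 min; less 30 min break → 10 h 41 min
Sun: 10:21 AM–7:05 PM = 8 h 44 min; less 30 min break → 8 h 14 min
Fri reg 5 h 34 min / OT 0 h 0 min; Sat reg 10 h 0 min / OT 0 h 41 min; Sun reg 8 h 14 min / OT 0 h 0 min.
Totals: regular 23 h 48 min, overtime 0 h 41 min.

Regular 23.80 hours, overtime 0.68 hours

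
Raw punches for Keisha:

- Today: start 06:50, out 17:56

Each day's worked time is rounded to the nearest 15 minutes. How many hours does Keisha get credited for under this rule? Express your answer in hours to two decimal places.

Today: 06:50–17:56 = 11 h 6 min → rounds to 11 h 0 min

11.00 hours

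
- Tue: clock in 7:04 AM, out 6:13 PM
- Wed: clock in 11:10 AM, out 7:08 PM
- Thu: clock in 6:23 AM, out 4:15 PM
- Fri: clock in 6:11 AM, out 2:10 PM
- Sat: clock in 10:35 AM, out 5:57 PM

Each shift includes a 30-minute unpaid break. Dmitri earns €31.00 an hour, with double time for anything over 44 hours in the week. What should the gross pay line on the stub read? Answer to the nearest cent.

Tue: 7:04 AM–6:13 PM = 11 h 9 min; less 30 min break → 10 h 39 min
Wed: 11:10 AM–7:08 PM = 7 h 58 min; less 30 min break → 7 h 28 min
Thu: 6:23 AM–4:15 PM = 9 h 52 min; less 30 min break → 9 h 22 min
Fri: 6:11 AM–2:10 PM = 7 h 59 min; less 30 min break → 7 h 29 min
Sat: 10:35 AM–5:57 PM = 7 h 22 min; less 30 min break → 6 h 52 min
Total worked: 41 h 50 min = 2510 min.
Regular 41 h 50 min = 2510 min at €31.00/h; overtime 0 h 0 min = 0 min at €62.00/h.
Pay = (2510 × €31.00 + 0 × €62.00) ÷ 60 = €1296.83.

€1296.83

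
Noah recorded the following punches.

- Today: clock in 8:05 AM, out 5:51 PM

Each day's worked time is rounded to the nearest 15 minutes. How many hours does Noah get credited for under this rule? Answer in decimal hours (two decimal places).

Today: 8:05 AM–5:51 PM = 9 h 46 min → rounds to 9 h 45 min

9.75 hours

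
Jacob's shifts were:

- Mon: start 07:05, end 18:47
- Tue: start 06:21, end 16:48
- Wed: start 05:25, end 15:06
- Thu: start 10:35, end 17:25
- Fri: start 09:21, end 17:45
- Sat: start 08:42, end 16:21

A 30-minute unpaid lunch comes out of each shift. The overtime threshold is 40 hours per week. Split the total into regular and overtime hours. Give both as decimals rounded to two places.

Mon: 07:05–18:47 = 11 h 42 min; less 30 min break → 11 h 12 min
Tue: 06:21–16:48 = 10 h 27 min; less 30 min break → 9 h 57 min
Wed: 05:25–15:06 = 9 h 41 min; less 30 min break → 9 h 11 min
Thu: 10:35–17:25 = 6 h 50 min; less 30 min break → 6 h 20 min
Fri: 09:21–17:45 = 8 h 24 min; less 30 min break → 7 h 54 min
Sat: 08:42–16:21 = 7 h 39 min; less 30 min break → 7 h 9 min
Total worked: 51 h 43 min = 51.72 h.
Threshold 40 h → overtime 11 h 43 min, regular 40 h 0 min.

Regular 40.00 hours, overtime 11.72 hours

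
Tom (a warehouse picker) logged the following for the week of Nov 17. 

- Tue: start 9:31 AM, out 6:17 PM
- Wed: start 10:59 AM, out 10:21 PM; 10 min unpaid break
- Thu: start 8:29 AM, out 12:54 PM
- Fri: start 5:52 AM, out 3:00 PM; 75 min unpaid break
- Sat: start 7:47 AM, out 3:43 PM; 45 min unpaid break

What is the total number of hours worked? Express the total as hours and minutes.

39 h 27 min

Tue: 9:31 AM–6:17 PM = 8 h 46 min
Wed: 10:59 AM–10:21 PM = 11 h 22 min; less 10 min break → 11 h 12 min
Thu: 8:29 AM–12:54 PM = 4 h 25 min
Fri: 5:52 AM–3:00 PM = 9 h 8 min; less 75 min break → 7 h 53 min
Sat: 7:47 AM–3:43 PM = 7 h 56 min; less 45 min break → 7 h 11 min
Total: 8 h 46 min + 11 h 12 min + 4 h 25 min + 7 h 53 min + 7 h 11 min = 39 h 27 min.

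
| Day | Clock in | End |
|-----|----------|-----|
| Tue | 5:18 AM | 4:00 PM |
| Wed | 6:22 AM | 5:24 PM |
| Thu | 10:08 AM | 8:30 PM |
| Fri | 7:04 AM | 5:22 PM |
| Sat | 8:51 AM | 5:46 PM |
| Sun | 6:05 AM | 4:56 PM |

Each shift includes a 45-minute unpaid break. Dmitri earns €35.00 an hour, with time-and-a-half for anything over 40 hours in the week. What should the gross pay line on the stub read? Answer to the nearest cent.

Tue: 5:18 AM–4:00 PM = 10 h 42 min; less 45 min break → 9 h 57 min
Wed: 6:22 AM–5:24 PM = 11 h 2 min; less 45 min break → 10 h 17 min
Thu: 10:08 AM–8:30 PM = 10 h 22 min; less 45 min break → 9 h 37 min
Fri: 7:04 AM–5:22 PM = 10 h 18 min; less 45 min break → 9 h 33 min
Sat: 8:51 AM–5:46 PM = 8 h 55 min; less 45 min break → 8 h 10 min
Sun: 6:05 AM–4:56 PM = 10 h 51 min; less 45 min break → 10 h 6 min
Total worked: 57 h 40 min = 3460 min.
Regular 40 h 0 min = 2400 min at €35.00/h; overtime 17 h 40 min = 1060 min at €52.50/h.
Pay = (2400 × €35.00 + 1060 × €52.50) ÷ 60 = €2327.50.

€2327.50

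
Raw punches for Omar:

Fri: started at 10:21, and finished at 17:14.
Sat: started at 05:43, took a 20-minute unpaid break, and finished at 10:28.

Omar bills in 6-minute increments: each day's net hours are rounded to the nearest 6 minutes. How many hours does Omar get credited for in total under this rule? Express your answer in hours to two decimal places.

11.30 hours

Fri: 10:21–17:14 = 6 h 53 min → rounds to 6 h 54 min
Sat: 05:43–10:28 = 4 h 45 min − 20 min = 4 h 25 min → rounds to 4 h 24 min
Total credited: 11 h 18 min.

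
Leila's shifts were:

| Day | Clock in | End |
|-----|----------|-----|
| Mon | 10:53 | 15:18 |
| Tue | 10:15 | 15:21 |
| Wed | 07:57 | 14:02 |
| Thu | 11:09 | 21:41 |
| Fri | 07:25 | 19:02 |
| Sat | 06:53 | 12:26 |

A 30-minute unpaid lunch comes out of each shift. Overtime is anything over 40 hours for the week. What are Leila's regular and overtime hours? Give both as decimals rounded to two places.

Regular 40.00 hours, overtime 0.30 hours

Mon: 10:53–15:18 = 4 h 25 min; less 30 min break → 3 h 55 min
Tue: 10:15–15:21 = 5 h 6 min; less 30 min break → 4 h 36 min
Wed: 07:57–14:02 = 6 h 5 min; less 30 min break → 5 h 35 min
Thu: 11:09–21:41 = 10 h 32 min; less 30 min break → 10 h 2 min
Fri: 07:25–19:02 = 11 h 37 min; less 30 min break → 11 h 7 min
Sat: 06:53–12:26 = 5 h 33 min; less 30 min break → 5 h 3 min
Total worked: 40 h 18 min = 40.30 h.
Threshold 40 h → overtime 0 h 18 min, regular 40 h 0 min.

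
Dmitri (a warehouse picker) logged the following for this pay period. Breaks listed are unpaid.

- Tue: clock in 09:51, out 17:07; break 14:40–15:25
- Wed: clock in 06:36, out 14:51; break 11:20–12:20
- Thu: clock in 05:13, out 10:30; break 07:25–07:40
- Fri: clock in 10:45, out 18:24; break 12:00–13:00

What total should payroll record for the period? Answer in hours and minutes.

25 h 27 min

Tue: 09:51–17:07 = 7 h 16 min; less 45 min break → 6 h 31 min
Wed: 06:36–14:51 = 8 h 15 min; less 60 min break → 7 h 15 min
Thu: 05:13–10:30 = 5 h 17 min; less 15 min break → 5 h 2 min
Fri: 10:45–18:24 = 7 h 39 min; less 60 min break → 6 h 39 min
Total: 6 h 31 min + 7 h 15 min + 5 h 2 min + 6 h 39 min = 25 h 27 min.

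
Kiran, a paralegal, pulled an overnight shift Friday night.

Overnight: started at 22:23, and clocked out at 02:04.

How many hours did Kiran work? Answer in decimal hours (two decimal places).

Overnight: 22:23 → midnight = 1 h 37 min; midnight → 02:04 = 2 h 4 min; span 3 h 41 min

3.68 hours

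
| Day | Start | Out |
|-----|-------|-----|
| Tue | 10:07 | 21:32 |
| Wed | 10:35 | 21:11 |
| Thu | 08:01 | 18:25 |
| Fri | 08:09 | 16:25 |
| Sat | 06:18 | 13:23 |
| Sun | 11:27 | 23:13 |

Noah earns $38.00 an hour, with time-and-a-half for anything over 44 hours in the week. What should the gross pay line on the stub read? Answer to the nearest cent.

$2557.40

Tue: 10:07–21:32 = 11 h 25 min
Wed: 10:35–21:11 = 10 h 36 min
Thu: 08:01–18:25 = 10 h 24 min
Fri: 08:09–16:25 = 8 h 16 min
Sat: 06:18–13:23 = 7 h 5 min
Sun: 11:27–23:13 = 11 h 46 min
Total worked: 59 h 32 min = 3572 min.
Regular 44 h 0 min = 2640 min at $38.00/h; overtime 15 h 32 min = 932 min at $57.00/h.
Pay = (2640 × $38.00 + 932 × $57.00) ÷ 60 = $2557.40.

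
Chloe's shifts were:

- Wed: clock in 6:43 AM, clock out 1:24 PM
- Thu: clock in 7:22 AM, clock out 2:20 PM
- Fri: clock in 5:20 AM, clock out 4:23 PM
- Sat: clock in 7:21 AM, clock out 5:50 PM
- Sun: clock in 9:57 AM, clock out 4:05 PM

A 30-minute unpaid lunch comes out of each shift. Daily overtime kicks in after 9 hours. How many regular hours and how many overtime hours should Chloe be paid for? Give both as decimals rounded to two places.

Regular 36.28 hours, overtime 2.53 hours

Wed: 6:43 AM–1:24 PM = 6 h 41 min; less 30 min break → 6 h 11 min
Thu: 7:22 AM–2:20 PM = 6 h 58 min; less 30 min break → 6 h 28 min
Fri: 5:20 AM–4:23 PM = 11 h 3 min; less 30 min break → 10 h 33 min
Sat: 7:21 AM–5:50 PM = 10 h 29 min; less 30 min break → 9 h 59 min
Sun: 9:57 AM–4:05 PM = 6 h 8 min; less 30 min break → 5 h 38 min
Wed reg 6 h 11 min / OT 0 h 0 min; Thu reg 6 h 28 min / OT 0 h 0 min; Fri reg 9 h 0 min / OT 1 h 33 min; Sat reg 9 h 0 min / OT 0 h 59 min; Sun reg 5 h 38 min / OT 0 h 0 min.
Totals: regular 36 h 17 min, overtime 2 h 32 min.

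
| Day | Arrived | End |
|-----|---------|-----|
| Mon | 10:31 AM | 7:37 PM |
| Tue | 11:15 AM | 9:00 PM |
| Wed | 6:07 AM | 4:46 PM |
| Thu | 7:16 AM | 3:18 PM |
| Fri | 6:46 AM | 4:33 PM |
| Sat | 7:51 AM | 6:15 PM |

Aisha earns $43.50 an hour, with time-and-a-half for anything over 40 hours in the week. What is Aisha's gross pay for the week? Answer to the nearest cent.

$2896.01

Mon: 10:31 AM–7:37 PM = 9 h 6 min
Tue: 11:15 AM–9:00 PM = 9 h 45 min
Wed: 6:07 AM–4:46 PM = 10 h 39 min
Thu: 7:16 AM–3:18 PM = 8 h 2 min
Fri: 6:46 AM–4:33 PM = 9 h 47 min
Sat: 7:51 AM–6:15 PM = 10 h 24 min
Total worked: 57 h 43 min = 3463 min.
Regular 40 h 0 min = 2400 min at $43.50/h; overtime 17 h 43 min = 1063 min at $65.25/h.
Pay = (2400 × $43.50 + 1063 × $65.25) ÷ 60 = $2896.01.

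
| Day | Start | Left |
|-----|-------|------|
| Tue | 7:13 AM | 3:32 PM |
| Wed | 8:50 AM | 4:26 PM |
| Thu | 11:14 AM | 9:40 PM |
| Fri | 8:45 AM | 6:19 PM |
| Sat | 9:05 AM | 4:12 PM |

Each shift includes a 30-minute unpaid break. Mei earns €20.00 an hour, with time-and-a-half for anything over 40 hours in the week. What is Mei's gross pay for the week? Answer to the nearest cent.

Tue: 7:13 AM–3:32 PM = 8 h 19 min; less 30 min break → 7 h 49 min
Wed: 8:50 AM–4:26 PM = 7 h 36 min; less 30 min break → 7 h 6 min
Thu: 11:14 AM–9:40 PM = 10 h 26 min; less 30 min break → 9 h 56 min
Fri: 8:45 AM–6:19 PM = 9 h 34 min; less 30 min break → 9 h 4 min
Sat: 9:05 AM–4:12 PM = 7 h 7 min; less 30 min break → 6 h 37 min
Total worked: 40 h 32 min = 2432 min.
Regular 40 h 0 min = 2400 min at €20.00/h; overtime 0 h 32 min = 32 min at €30.00/h.
Pay = (2400 × €20.00 + 32 × €30.00) ÷ 60 = €816.00.

€816.00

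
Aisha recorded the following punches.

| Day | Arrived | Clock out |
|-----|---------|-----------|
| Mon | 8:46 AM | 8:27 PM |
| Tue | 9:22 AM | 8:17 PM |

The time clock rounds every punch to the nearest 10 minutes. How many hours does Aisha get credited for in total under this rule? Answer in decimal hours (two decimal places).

Mon: in 8:46 AM→8:50 AM, out 8:27 PM→8:30 PM; 11 h 40 min
Tue: in 9:22 AM→9:20 AM, out 8:17 PM→8:20 PM; 11 h 0 min
Total credited: 22 h 40 min.

22.67 hours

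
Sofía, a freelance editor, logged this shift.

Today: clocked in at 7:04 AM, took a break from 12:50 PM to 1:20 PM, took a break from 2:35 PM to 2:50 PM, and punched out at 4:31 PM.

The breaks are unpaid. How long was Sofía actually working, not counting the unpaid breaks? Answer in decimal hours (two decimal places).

Today: 7:04 AM–4:31 PM = 9 h 27 min; less 45 min break → 8 h 42 min

8.70 hours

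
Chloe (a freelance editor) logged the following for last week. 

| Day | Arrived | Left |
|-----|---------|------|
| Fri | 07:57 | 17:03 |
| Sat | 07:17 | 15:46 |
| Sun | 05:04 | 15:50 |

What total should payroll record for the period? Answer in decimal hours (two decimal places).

Fri: 07:57–17:03 = 9 h 6 min
Sat: 07:17–15:46 = 8 h 29 min
Sun: 05:04–15:50 = 10 h 46 min
Total: 9 h 6 min + 8 h 29 min + 10 h 46 min = 28 h 21 min.

28.35 hours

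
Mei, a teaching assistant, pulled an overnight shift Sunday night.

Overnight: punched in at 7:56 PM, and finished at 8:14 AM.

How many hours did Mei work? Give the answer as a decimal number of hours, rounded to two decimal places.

Overnight: 7:56 PM → midnight = 4 h 4 min; midnight → 8:14 AM = 8 h 14 min; span 12 h 18 min

12.30 hours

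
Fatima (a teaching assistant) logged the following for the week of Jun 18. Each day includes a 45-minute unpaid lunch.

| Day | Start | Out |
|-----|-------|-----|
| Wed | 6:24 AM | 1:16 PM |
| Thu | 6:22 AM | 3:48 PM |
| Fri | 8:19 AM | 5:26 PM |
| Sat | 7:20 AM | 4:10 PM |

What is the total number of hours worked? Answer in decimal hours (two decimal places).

31.25 hours

Wed: 6:24 AM–1:16 PM = 6 h 52 min; less 45 min break → 6 h 7 min
Thu: 6:22 AM–3:48 PM = 9 h 26 min; less 45 min break → 8 h 41 min
Fri: 8:19 AM–5:26 PM = 9 h 7 min; less 45 min break → 8 h 22 min
Sat: 7:20 AM–4:10 PM = 8 h 50 min; less 45 min break → 8 h 5 min
Total: 6 h 7 min + 8 h 41 min + 8 h 22 min + 8 h 5 min = 31 h 15 min.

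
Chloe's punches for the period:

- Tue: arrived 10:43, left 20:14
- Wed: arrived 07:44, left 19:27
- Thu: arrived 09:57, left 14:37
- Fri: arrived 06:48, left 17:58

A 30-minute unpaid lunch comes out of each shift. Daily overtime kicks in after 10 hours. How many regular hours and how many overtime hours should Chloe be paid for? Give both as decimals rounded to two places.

Tue: 10:43–20:14 = 9 h 31 min; less 30 min break → 9 h 1 min
Wed: 07:44–19:27 = 11 h 43 min; less 30 min break → 11 h 13 min
Thu: 09:57–14:37 = 4 h 40 min; less 30 min break → 4 h 10 min
Fri: 06:48–17:58 = 11 h 10 min; less 30 min break → 10 h 40 min
Tue reg 9 h 1 min / OT 0 h 0 min; Wed reg 10 h 0 min / OT 1 h 13 min; Thu reg 4 h 10 min / OT 0 h 0 min; Fri reg 10 h 0 min / OT 0 h 40 min.
Totals: regular 33 h 11 min, overtime 1 h 53 min.

Regular 33.18 hours, overtime 1.88 hours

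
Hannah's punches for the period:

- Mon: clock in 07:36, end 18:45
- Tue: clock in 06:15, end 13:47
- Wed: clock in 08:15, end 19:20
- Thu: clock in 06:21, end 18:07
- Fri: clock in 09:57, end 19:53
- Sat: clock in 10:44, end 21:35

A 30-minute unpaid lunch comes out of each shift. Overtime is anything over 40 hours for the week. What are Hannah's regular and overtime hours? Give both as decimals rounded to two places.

Regular 40.00 hours, overtime 19.32 hours

Mon: 07:36–18:45 = 11 h 9 min; less 30 min break → 10 h 39 min
Tue: 06:15–13:47 = 7 h 32 min; less 30 min break → 7 h 2 min
Wed: 08:15–19:20 = 11 h 5 min; less 30 min break → 10 h 35 min
Thu: 06:21–18:07 = 11 h 46 min; less 30 min break → 11 h 16 min
Fri: 09:57–19:53 = 9 h 56 min; less 30 min break → 9 h 26 min
Sat: 10:44–21:35 = 10 h 51 min; less 30 min break → 10 h 21 min
Total worked: 59 h 19 min = 59.32 h.
Threshold 40 h → overtime 19 h 19 min, regular 40 h 0 min.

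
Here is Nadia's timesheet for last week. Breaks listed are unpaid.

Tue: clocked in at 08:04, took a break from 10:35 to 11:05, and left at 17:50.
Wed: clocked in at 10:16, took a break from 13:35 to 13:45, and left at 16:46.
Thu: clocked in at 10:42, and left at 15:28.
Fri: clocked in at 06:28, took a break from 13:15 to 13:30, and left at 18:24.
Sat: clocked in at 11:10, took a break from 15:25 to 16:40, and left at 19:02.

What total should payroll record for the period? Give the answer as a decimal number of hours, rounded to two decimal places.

Tue: 08:04–17:50 = 9 h 46 min; less 30 min break → 9 h 16 min
Wed: 10:16–16:46 = 6 h 30 min; less 10 min break → 6 h 20 min
Thu: 10:42–15:28 = 4 h 46 min
Fri: 06:28–18:24 = 11 h 56 min; less 15 min break → 11 h 41 min
Sat: 11:10–19:02 = 7 h 52 min; less 75 min break → 6 h 37 min
Total: 9 h 16 min + 6 h 20 min + 4 h 46 min + 11 h 41 min + 6 h 37 min = 38 h 40 min.

38.67 hours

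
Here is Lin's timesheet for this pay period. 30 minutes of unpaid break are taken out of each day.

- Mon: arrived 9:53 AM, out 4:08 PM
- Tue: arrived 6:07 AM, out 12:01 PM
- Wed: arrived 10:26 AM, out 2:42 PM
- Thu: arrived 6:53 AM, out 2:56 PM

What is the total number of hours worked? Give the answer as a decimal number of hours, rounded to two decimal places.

22.47 hours

Mon: 9:53 AM–4:08 PM = 6 h 15 min; less 30 min break → 5 h 45 min
Tue: 6:07 AM–12:01 PM = 5 h 54 min; less 30 min break → 5 h 24 min
Wed: 10:26 AM–2:42 PM = 4 h 16 min; less 30 min break → 3 h 46 min
Thu: 6:53 AM–2:56 PM = 8 h 3 min; less 30 min break → 7 h 33 min
Total: 5 h 45 min + 5 h 24 min + 3 h 46 min + 7 h 33 min = 22 h 28 min.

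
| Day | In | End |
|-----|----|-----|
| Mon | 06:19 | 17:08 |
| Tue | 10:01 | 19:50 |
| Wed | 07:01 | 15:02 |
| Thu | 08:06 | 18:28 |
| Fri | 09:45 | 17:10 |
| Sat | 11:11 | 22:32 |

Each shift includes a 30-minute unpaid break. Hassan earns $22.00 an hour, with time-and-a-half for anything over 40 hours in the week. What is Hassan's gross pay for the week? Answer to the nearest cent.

Mon: 06:19–17:08 = 10 h 49 min; less 30 min break → 10 h 19 min
Tue: 10:01–19:50 = 9 h 49 min; less 30 min break → 9 h 19 min
Wed: 07:01–15:02 = 8 h 1 min; less 30 min break → 7 h 31 min
Thu: 08:06–18:28 = 10 h 22 min; less 30 min break → 9 h 52 min
Fri: 09:45–17:10 = 7 h 25 min; less 30 min break → 6 h 55 min
Sat: 11:11–22:32 = 11 h 21 min; less 30 min break → 10 h 51 min
Total worked: 54 h 47 min = 3287 min.
Regular 40 h 0 min = 2400 min at $22.00/h; overtime 14 h 47 min = 887 min at $33.00/h.
Pay = (2400 × $22.00 + 887 × $33.00) ÷ 60 = $1367.85.

$1367.85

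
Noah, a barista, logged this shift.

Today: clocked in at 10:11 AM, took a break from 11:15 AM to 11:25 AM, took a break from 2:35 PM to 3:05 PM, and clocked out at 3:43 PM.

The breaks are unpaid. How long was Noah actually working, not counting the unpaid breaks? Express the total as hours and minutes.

4 h 52 min

Today: 10:11 AM–3:43 PM = 5 h 32 min; less 40 min break → 4 h 52 min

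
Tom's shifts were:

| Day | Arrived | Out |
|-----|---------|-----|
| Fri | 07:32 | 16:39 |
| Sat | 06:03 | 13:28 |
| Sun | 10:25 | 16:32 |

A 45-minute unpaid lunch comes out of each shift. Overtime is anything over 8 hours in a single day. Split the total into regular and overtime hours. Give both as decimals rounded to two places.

Fri: 07:32–16:39 = 9 h 7 min; less 45 min break → 8 h 22 min
Sat: 06:03–13:28 = 7 h 25 min; less 45 min break → 6 h 40 min
Sun: 10:25–16:32 = 6 h 7 min; less 45 min break → 5 h 22 min
Fri reg 8 h 0 min / OT 0 h 22 min; Sat reg 6 h 40 min / OT 0 h 0 min; Sun reg 5 h 22 min / OT 0 h 0 min.
Totals: regular 20 h 2 min, overtime 0 h 22 min.

Regular 20.03 hours, overtime 0.37 hours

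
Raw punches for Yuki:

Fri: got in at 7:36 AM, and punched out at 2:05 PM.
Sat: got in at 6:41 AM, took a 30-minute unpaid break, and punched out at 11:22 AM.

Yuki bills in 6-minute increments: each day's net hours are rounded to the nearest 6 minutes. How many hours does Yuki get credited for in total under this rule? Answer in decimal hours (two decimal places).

Fri: 7:36 AM–2:05 PM = 6 h 29 min → rounds to 6 h 30 min
Sat: 6:41 AM–11:22 AM = 4 h 41 min − 30 min = 4 h 11 min → rounds to 4 h 12 min
Total credited: 10 h 42 min.

10.70 hours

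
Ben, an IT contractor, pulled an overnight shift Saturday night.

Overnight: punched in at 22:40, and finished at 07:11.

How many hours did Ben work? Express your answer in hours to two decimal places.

Overnight: 22:40 → midnight = 1 h 20 min; midnight → 07:11 = 7 h 11 min; span 8 h 31 min

8.52 hours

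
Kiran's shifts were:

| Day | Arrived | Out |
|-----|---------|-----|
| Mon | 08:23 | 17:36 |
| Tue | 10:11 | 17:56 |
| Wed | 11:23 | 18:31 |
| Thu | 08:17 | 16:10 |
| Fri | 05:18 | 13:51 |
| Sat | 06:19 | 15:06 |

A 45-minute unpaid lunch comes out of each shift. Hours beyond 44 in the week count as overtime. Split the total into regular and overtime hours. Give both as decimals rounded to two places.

Mon: 08:23–17:36 = 9 h 13 min; less 45 min break → 8 h 28 min
Tue: 10:11–17:56 = 7 h 45 min; less 45 min break → 7 h 0 min
Wed: 11:23–18:31 = 7 h 8 min; less 45 min break → 6 h 23 min
Thu: 08:17–16:10 = 7 h 53 min; less 45 min break → 7 h 8 min
Fri: 05:18–13:51 = 8 h 33 min; less 45 min break → 7 h 48 min
Sat: 06:19–15:06 = 8 h 47 min; less 45 min break → 8 h 2 min
Total worked: 44 h 49 min = 44.82 h.
Threshold 44 h → overtime 0 h 49 min, regular 44 h 0 min.

Regular 44.00 hours, overtime 0.82 hours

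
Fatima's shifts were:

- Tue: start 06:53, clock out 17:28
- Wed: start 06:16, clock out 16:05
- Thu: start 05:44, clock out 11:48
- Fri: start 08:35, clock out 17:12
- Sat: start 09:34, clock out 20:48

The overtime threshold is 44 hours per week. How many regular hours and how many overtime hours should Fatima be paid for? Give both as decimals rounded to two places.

Tue: 06:53–17:28 = 10 h 35 min
Wed: 06:16–16:05 = 9 h 49 min
Thu: 05:44–11:48 = 6 h 4 min
Fri: 08:35–17:12 = 8 h 37 min
Sat: 09:34–20:48 = 11 h 14 min
Total worked: 46 h 19 min = 46.32 h.
Threshold 44 h → overtime 2 h 19 min, regular 44 h 0 min.

Regular 44.00 hours, overtime 2.32 hours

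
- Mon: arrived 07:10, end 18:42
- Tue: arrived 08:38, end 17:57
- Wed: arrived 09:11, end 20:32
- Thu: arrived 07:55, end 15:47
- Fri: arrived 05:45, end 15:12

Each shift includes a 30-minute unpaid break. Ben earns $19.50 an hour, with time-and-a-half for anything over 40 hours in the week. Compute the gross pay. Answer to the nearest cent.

Mon: 07:10–18:42 = 11 h 32 min; less 30 min break → 11 h 2 min
Tue: 08:38–17:57 = 9 h 19 min; less 30 min break → 8 h 49 min
Wed: 09:11–20:32 = 11 h 21 min; less 30 min break → 10 h 51 min
Thu: 07:55–15:47 = 7 h 52 min; less 30 min break → 7 h 22 min
Fri: 05:45–15:12 = 9 h 27 min; less 30 min break → 8 h 57 min
Total worked: 47 h 1 min = 2821 min.
Regular 40 h 0 min = 2400 min at $19.50/h; overtime 7 h 1 min = 421 min at $29.25/h.
Pay = (2400 × $19.50 + 421 × $29.25) ÷ 60 = $985.24.

$985.24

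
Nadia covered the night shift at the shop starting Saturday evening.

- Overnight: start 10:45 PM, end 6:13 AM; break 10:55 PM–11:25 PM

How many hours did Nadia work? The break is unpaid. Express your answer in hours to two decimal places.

6.97 hours

Overnight: 10:45 PM → midnight = 1 h 15 min; midnight → 6:13 AM = 6 h 13 min; span 7 h 28 min; less 30 min break → 6 h 58 min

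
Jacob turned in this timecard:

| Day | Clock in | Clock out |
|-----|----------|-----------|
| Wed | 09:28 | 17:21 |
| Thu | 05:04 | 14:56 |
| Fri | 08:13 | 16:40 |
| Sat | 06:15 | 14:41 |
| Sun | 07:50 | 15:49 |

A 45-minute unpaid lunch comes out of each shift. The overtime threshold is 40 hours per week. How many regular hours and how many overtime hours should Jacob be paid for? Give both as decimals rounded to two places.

Regular 38.87 hours, overtime 0.00 hours

Wed: 09:28–17:21 = 7 h 53 min; less 45 min break → 7 h 8 min
Thu: 05:04–14:56 = 9 h 52 min; less 45 min break → 9 h 7 min
Fri: 08:13–16:40 = 8 h 27 min; less 45 min break → 7 h 42 min
Sat: 06:15–14:41 = 8 h 26 min; less 45 min break → 7 h 41 min
Sun: 07:50–15:49 = 7 h 59 min; less 45 min break → 7 h 14 min
Total worked: 38 h 52 min = 38.87 h.
Threshold 40 h → overtime 0 h 0 min, regular 38 h 52 min.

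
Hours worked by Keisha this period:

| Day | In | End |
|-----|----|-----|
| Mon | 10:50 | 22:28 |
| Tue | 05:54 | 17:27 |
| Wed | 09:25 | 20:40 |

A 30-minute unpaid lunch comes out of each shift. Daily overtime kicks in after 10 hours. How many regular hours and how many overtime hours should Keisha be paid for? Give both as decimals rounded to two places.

Regular 30.00 hours, overtime 2.93 hours

Mon: 10:50–22:28 = 11 h 38 min; less 30 min break → 11 h 8 min
Tue: 05:54–17:27 = 11 h 33 min; less 30 min break → 11 h 3 min
Wed: 09:25–20:40 = 11 h 15 min; less 30 min break → 10 h 45 min
Mon reg 10 h 0 min / OT 1 h 8 min; Tue reg 10 h 0 min / OT 1 h 3 min; Wed reg 10 h 0 min / OT 0 h 45 min.
Totals: regular 30 h 0 min, overtime 2 h 56 min.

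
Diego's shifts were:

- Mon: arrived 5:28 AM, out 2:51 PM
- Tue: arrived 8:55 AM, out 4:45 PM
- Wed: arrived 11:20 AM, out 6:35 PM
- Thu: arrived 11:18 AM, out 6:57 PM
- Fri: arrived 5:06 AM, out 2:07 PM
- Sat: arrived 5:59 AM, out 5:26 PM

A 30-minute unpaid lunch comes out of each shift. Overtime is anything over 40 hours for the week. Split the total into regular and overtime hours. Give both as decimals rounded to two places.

Regular 40.00 hours, overtime 9.58 hours

Mon: 5:28 AM–2:51 PM = 9 h 23 min; less 30 min break → 8 h 53 min
Tue: 8:55 AM–4:45 PM = 7 h 50 min; less 30 min break → 7 h 20 min
Wed: 11:20 AM–6:35 PM = 7 h 15 min; less 30 min break → 6 h 45 min
Thu: 11:18 AM–6:57 PM = 7 h 39 min; less 30 min break → 7 h 9 min
Fri: 5:06 AM–2:07 PM = 9 h 1 min; less 30 min break → 8 h 31 min
Sat: 5:59 AM–5:26 PM = 11 h 27 min; less 30 min break → 10 h 57 min
Total worked: 49 h 35 min = 49.58 h.
Threshold 40 h → overtime 9 h 35 min, regular 40 h 0 min.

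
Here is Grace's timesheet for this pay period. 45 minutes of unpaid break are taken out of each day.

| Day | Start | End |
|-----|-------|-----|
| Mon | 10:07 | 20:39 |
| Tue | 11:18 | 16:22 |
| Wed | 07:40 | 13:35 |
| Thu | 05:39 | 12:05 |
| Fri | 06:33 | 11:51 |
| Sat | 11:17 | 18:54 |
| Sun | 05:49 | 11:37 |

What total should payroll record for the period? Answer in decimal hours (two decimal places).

Mon: 10:07–20:39 = 10 h 32 min; less 45 min break → 9 h 47 min
Tue: 11:18–16:22 = 5 h 4 min; less 45 min break → 4 h 19 min
Wed: 07:40–13:35 = 5 h 55 min; less 45 min break → 5 h 10 min
Thu: 05:39–12:05 = 6 h 26 min; less 45 min break → 5 h 41 min
Fri: 06:33–11:51 = 5 h 18 min; less 45 min break → 4 h 33 min
Sat: 11:17–18:54 = 7 h 37 min; less 45 min break → 6 h 52 min
Sun: 05:49–11:37 = 5 h 48 min; less 45 min break → 5 h 3 min
Total: 9 h 47 min + 4 h 19 min + 5 h 10 min + 5 h 41 min + 4 h 33 min + 6 h 52 min + 5 h 3 min = 41 h 25 min.

41.42 hours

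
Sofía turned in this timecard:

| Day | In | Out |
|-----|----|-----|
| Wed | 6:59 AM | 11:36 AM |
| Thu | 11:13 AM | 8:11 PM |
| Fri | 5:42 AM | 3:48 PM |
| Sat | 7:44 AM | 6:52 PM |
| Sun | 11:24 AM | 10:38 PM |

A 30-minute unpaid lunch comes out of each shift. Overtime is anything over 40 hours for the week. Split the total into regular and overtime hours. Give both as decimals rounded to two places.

Wed: 6:59 AM–11:36 AM = 4 h 37 min; less 30 min break → 4 h 7 min
Thu: 11:13 AM–8:11 PM = 8 h 58 min; less 30 min break → 8 h 28 min
Fri: 5:42 AM–3:48 PM = 10 h 6 min; less 30 min break → 9 h 36 min
Sat: 7:44 AM–6:52 PM = 11 h 8 min; less 30 min break → 10 h 38 min
Sun: 11:24 AM–10:38 PM = 11 h 14 min; less 30 min break → 10 h 44 min
Total worked: 43 h 33 min = 43.55 h.
Threshold 40 h → overtime 3 h 33 min, regular 40 h 0 min.

Regular 40.00 hours, overtime 3.55 hours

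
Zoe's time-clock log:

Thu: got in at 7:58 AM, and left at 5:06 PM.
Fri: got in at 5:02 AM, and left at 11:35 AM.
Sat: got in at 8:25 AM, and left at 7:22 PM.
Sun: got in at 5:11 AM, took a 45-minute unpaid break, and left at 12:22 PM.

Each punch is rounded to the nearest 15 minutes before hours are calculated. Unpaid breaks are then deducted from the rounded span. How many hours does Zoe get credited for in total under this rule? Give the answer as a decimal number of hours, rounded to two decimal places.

Thu: in 7:58 AM→8:00 AM, out 5:06 PM→5:00 PM; 9 h 0 min
Fri: in 5:02 AM→5:00 AM, out 11:35 AM→11:30 AM; 6 h 30 min
Sat: in 8:25 AM→8:30 AM, out 7:22 PM→7:15 PM; 10 h 45 min
Sun: in 5:11 AM→5:15 AM, out 12:22 PM→12:15 PM; 7 h 0 min − 45 min = 6 h 15 min
Total credited: 32 h 30 min.

32.50 hours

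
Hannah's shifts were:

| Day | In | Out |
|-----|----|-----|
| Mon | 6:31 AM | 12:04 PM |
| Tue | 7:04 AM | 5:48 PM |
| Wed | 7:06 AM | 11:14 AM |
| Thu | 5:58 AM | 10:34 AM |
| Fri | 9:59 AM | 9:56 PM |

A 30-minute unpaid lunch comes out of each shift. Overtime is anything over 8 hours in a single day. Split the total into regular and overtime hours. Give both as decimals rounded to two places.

Regular 28.78 hours, overtime 5.68 hours

Mon: 6:31 AM–12:04 PM = 5 h 33 min; less 30 min break → 5 h 3 min
Tue: 7:04 AM–5:48 PM = 10 h 44 min; less 30 min break → 10 h 14 min
Wed: 7:06 AM–11:14 AM = 4 h 8 min; less 30 min break → 3 h 38 min
Thu: 5:58 AM–10:34 AM = 4 h 36 min; less 30 min break → 4 h 6 min
Fri: 9:59 AM–9:56 PM = 11 h 57 min; less 30 min break → 11 h 27 min
Mon reg 5 h 3 min / OT 0 h 0 min; Tue reg 8 h 0 min / OT 2 h 14 min; Wed reg 3 h 38 min / OT 0 h 0 min; Thu reg 4 h 6 min / OT 0 h 0 min; Fri reg 8 h 0 min / OT 3 h 27 min.
Totals: regular 28 h 47 min, overtime 5 h 41 min.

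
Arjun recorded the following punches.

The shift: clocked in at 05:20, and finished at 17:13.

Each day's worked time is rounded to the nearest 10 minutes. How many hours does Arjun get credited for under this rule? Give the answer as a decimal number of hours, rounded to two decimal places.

The shift: 05:20–17:13 = 11 h 53 min → rounds to 11 h 50 min

11.83 hours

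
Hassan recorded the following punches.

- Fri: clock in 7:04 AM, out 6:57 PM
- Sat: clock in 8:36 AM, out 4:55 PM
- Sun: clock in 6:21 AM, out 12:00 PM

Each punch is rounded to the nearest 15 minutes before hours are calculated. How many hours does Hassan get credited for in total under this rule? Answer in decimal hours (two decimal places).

Fri: in 7:04 AM→7:00 AM, out 6:57 PM→7:00 PM; 12 h 0 min
Sat: in 8:36 AM→8:30 AM, out 4:55 PM→5:00 PM; 8 h 30 min
Sun: in 6:21 AM→6:15 AM, out 12:00 PM→12:00 PM; 5 h 45 min
Total credited: 26 h 15 min.

26.25 hours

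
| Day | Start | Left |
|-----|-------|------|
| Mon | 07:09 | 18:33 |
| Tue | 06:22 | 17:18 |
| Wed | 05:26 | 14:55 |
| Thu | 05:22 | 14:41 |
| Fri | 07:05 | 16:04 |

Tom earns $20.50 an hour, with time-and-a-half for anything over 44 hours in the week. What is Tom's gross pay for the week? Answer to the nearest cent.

Mon: 07:09–18:33 = 11 h 24 min
Tue: 06:22–17:18 = 10 h 56 min
Wed: 05:26–14:55 = 9 h 29 min
Thu: 05:22–14:41 = 9 h 19 min
Fri: 07:05–16:04 = 8 h 59 min
Total worked: 50 h 7 min = 3007 min.
Regular 44 h 0 min = 2640 min at $20.50/h; overtime 6 h 7 min = 367 min at $30.75/h.
Pay = (2640 × $20.50 + 367 × $30.75) ÷ 60 = $1090.09.

$1090.09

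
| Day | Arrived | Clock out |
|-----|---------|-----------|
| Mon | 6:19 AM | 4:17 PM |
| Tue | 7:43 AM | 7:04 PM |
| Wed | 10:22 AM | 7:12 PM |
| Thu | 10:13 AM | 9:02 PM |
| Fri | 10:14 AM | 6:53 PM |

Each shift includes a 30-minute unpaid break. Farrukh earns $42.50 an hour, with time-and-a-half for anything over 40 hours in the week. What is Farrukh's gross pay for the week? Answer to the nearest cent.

Mon: 6:19 AM–4:17 PM = 9 h 58 min; less 30 min break → 9 h 28 min
Tue: 7:43 AM–7:04 PM = 11 h 21 min; less 30 min break → 10 h 51 min
Wed: 10:22 AM–7:12 PM = 8 h 50 min; less 30 min break → 8 h 20 min
Thu: 10:13 AM–9:02 PM = 10 h 49 min; less 30 min break → 10 h 19 min
Fri: 10:14 AM–6:53 PM = 8 h 39 min; less 30 min break → 8 h 9 min
Total worked: 47 h 7 min = 2827 min.
Regular 40 h 0 min = 2400 min at $42.50/h; overtime 7 h 7 min = 427 min at $63.75/h.
Pay = (2400 × $42.50 + 427 × $63.75) ÷ 60 = $2153.69.

$2153.69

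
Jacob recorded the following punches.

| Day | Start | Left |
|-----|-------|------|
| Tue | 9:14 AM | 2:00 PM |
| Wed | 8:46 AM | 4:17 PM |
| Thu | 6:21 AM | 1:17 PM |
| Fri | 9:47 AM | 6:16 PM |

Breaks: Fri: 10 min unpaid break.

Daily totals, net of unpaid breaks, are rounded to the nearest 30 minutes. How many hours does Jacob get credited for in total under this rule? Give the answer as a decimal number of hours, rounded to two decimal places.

Tue: 9:14 AM–2:00 PM = 4 h 46 min → rounds to 5 h 0 min
Wed: 8:46 AM–4:17 PM = 7 h 31 min → rounds to 7 h 30 min
Thu: 6:21 AM–1:17 PM = 6 h 56 min → rounds to 7 h 0 min
Fri: 9:47 AM–6:16 PM = 8 h 29 min − 10 min = 8 h 19 min → rounds to 8 h 30 min
Total credited: 28 h 0 min.

28.00 hours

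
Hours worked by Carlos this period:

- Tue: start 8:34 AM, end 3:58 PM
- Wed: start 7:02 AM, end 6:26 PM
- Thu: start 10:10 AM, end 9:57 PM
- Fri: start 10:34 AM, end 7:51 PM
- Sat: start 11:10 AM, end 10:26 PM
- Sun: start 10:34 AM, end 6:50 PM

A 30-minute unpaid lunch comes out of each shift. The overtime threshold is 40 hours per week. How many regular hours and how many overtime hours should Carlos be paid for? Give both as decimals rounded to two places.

Regular 40.00 hours, overtime 16.40 hours

Tue: 8:34 AM–3:58 PM = 7 h 24 min; less 30 min break → 6 h 54 min
Wed: 7:02 AM–6:26 PM = 11 h 24 min; less 30 min break → 10 h 54 min
Thu: 10:10 AM–9:57 PM = 11 h 47 min; less 30 min break → 11 h 17 min
Fri: 10:34 AM–7:51 PM = 9 h 17 min; less 30 min break → 8 h 47 min
Sat: 11:10 AM–10:26 PM = 11 h 16 min; less 30 min break → 10 h 46 min
Sun: 10:34 AM–6:50 PM = 8 h 16 min; less 30 min break → 7 h 46 min
Total worked: 56 h 24 min = 56.40 h.
Threshold 40 h → overtime 16 h 24 min, regular 40 h 0 min.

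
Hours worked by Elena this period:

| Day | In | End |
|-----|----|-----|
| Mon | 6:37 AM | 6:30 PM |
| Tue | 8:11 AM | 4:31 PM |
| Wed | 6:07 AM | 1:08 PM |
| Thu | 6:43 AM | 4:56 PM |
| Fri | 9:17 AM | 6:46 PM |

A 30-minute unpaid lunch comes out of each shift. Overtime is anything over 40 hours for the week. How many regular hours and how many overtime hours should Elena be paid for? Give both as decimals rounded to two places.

Mon: 6:37 AM–6:30 PM = 11 h 53 min; less 30 min break → 11 h 23 min
Tue: 8:11 AM–4:31 PM = 8 h 20 min; less 30 min break → 7 h 50 min
Wed: 6:07 AM–1:08 PM = 7 h 1 min; less 30 min break → 6 h 31 min
Thu: 6:43 AM–4:56 PM = 10 h 13 min; less 30 min break → 9 h 43 min
Fri: 9:17 AM–6:46 PM = 9 h 29 min; less 30 min break → 8 h 59 min
Total worked: 44 h 26 min = 44.43 h.
Threshold 40 h → overtime 4 h 26 min, regular 40 h 0 min.

Regular 40.00 hours, overtime 4.43 hours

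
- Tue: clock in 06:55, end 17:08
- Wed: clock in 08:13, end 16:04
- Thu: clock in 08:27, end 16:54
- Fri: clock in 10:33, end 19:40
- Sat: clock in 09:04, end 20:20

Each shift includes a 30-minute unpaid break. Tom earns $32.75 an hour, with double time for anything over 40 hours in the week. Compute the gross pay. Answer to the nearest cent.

$1598.20

Tue: 06:55–17:08 = 10 h 13 min; less 30 min break → 9 h 43 min
Wed: 08:13–16:04 = 7 h 51 min; less 30 min break → 7 h 21 min
Thu: 08:27–16:54 = 8 h 27 min; less 30 min break → 7 h 57 min
Fri: 10:33–19:40 = 9 h 7 min; less 30 min break → 8 h 37 min
Sat: 09:04–20:20 = 11 h 16 min; less 30 min break → 10 h 46 min
Total worked: 44 h 24 min = 2664 min.
Regular 40 h 0 min = 2400 min at $32.75/h; overtime 4 h 24 min = 264 min at $65.50/h.
Pay = (2400 × $32.75 + 264 × $65.50) ÷ 60 = $1598.20.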